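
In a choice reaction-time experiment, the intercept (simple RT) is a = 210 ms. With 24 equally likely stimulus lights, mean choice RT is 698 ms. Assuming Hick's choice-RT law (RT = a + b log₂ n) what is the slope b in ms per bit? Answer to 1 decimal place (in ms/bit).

b = (698 − 210) / log₂(24) = 488 / 4.5850 = 106.435 ms/bit.

106.4 ms/bit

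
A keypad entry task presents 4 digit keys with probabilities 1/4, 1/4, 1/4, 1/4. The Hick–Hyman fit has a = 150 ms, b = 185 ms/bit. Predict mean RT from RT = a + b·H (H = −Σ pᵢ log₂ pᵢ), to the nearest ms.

Each term −pᵢ log₂ pᵢ: 0.25·2 + 0.25·2 + 0.25·2 + 0.25·2; summed, H = 2.000 bits.
Mean RT = a + bH = 150 + 185·2.000 = 520.00 ms.

520 ms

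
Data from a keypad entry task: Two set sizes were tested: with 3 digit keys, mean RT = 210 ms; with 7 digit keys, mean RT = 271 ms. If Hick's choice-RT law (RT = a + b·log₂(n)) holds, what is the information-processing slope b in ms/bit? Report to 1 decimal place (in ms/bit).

The slope on a log₂ axis is (271 − 210) / (2.8074 − 1.5850) = 49.902 ms/bit.

49.9 ms/bit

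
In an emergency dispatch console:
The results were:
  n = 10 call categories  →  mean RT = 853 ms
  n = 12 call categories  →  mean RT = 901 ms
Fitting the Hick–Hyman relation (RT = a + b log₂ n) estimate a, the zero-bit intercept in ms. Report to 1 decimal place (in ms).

246.8 ms

The slope on a log₂ axis is (901 − 853) / (3.5850 − 3.3219) = 182.486 ms/bit.
Intercept: a = 853 − 182.486·log₂(10) = 246.796 ms.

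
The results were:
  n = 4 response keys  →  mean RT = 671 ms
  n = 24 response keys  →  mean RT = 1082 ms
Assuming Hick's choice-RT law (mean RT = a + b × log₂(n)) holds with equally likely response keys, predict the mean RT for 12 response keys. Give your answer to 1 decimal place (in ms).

Fit slope and intercept:
  b = (1082 − 671) / (log₂ 24 − log₂ 4) = 411 / (4.5850 − 2) = 158.997 ms/bit
  a = 671 − 158.997 × 2 = 353.007 ms
Then RT(12) = 353.007 + 158.997 × log₂ 12 = 353.007 + 158.997 × 3.5850 ≈ 923.003 ms.

923.0 ms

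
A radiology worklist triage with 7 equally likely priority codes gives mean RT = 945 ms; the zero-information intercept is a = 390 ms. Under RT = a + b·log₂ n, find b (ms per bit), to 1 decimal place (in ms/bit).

7 alternatives carry log₂ 7 = 2.8074 bits; the choice cost is 945 − 390 = 555 ms, so b = 555/2.8074 = 197.695 ms/bit.

197.7 ms/bit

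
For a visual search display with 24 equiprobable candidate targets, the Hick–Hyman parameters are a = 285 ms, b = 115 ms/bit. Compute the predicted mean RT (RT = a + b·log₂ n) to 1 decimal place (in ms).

812.3 ms

log₂(24) = 4.5850 bits, so RT = 285 + 115 × 4.5850 ≈ 812.271 ms.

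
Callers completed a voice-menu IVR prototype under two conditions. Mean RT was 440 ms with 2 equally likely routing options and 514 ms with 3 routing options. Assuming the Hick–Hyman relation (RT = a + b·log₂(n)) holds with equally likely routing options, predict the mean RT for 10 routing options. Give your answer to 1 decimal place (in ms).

733.7 ms

Fit slope and intercept:
  b = (514 − 440) / (log₂ 3 − log₂ 2) = 74 / (1.5850 − 1) = 126.504 ms/bit
  a = 440 − 126.504 × 1 = 313.496 ms
Then RT(10) = 313.496 + 126.504 × log₂ 10 = 313.496 + 126.504 × 3.3219 ≈ 733.733 ms.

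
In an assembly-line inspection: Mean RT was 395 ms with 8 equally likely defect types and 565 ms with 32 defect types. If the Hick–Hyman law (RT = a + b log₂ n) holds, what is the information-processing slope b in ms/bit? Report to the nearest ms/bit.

Slope: b = (565 − 395) / (log₂ 32 − log₂ 8) = 170/2.0000 = 85 ms/bit.

85 ms/bit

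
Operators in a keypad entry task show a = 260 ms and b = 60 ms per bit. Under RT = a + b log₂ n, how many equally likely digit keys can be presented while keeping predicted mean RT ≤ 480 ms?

12

60·log₂ n ≤ 480 − 260 = 220, giving log₂ n ≤ 3.6667 and n ≤ 12.699. The largest whole number is 12.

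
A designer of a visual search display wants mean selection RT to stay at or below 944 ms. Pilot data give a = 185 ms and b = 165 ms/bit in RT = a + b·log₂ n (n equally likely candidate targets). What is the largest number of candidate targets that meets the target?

24

Set 185 + 165·log₂ n ≤ 944 → log₂ n ≤ (944 − 185)/165 = 4.6000.
So n ≤ 2^4.6000 = 24.251; the largest integer n is 24.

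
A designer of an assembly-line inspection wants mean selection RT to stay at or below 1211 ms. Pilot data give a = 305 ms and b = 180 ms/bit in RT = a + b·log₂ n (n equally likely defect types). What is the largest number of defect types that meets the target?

180·log₂ n ≤ 1211 − 305 = 906, giving log₂ n ≤ 5.0333 and n ≤ 32.748. The largest whole number is 32.

32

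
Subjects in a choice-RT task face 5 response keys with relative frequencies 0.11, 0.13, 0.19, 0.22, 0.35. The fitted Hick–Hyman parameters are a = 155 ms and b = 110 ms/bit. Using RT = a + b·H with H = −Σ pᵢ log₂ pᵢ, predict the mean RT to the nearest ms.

H = 0.11·log₂(1/0.11) + 0.13·log₂(1/0.13) + 0.19·log₂(1/0.19) + 0.22·log₂(1/0.22) + 0.35·log₂(1/0.35) = 2.1988 bits.
RT = 155 + 110 × 2.1988 = 396.87 ms.

397 ms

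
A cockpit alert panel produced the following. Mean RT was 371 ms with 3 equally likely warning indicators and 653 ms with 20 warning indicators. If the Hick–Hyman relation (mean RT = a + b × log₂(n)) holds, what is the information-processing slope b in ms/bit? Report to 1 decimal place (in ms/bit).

b = (RT₂ − RT₁)/(log₂ n₂ − log₂ n₁) = (653 − 371)/(4.3219 − 1.5850) = 103.034 ms/bit.

103.0 ms/bit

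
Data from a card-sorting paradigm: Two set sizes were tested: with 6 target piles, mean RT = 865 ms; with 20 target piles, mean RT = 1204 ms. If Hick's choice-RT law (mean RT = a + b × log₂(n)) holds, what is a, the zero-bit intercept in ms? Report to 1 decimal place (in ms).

360.5 ms

Slope: b = (1204 − 865) / (log₂ 20 − log₂ 6) = 339/1.7370 = 195.168 ms/bit.
Intercept: a = 865 − 195.168·log₂(6) = 360.498 ms.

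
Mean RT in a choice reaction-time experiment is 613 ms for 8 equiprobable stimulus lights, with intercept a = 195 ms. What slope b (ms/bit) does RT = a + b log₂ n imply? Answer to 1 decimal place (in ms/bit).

b = (613 − 195) / log₂(8) = 418 / 3 = 139.333 ms/bit.

139.3 ms/bit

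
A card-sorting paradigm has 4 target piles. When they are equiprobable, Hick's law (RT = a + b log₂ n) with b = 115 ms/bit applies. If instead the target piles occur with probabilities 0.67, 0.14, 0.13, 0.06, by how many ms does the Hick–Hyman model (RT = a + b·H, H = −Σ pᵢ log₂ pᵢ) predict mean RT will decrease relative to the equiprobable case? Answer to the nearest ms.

Equiprobable entropy H₀ = log₂ 4 = 2.0000 bits.
Skewed entropy H = −Σ pᵢ log₂ pᵢ = 1.4104 bits.
ΔRT = b·(H₀ − H) = 115 × 0.5896 = 67.80 ms.

68 ms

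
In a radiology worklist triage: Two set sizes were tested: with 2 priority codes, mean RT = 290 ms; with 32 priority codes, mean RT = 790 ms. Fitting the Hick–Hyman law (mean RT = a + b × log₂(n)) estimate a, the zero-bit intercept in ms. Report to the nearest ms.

The slope on a log₂ axis is (790 − 290) / (5 − 1) = 125 ms/bit.
Intercept: a = 290 − 125·log₂(2) = 165.000 ms.

165 ms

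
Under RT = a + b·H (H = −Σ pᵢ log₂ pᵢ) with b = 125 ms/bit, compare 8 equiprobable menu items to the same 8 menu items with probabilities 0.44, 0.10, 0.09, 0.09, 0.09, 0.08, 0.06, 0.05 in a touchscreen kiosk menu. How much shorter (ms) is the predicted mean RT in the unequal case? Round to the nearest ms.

The RT saving is b·ΔH. Equiprobable H₀ = log₂(8) = 3.0000 bits; with the given probabilities H = 2.5424 bits.
b·(H₀ − H) = 125 × (3.0000 − 2.5424) = 57.20 ms.

57 ms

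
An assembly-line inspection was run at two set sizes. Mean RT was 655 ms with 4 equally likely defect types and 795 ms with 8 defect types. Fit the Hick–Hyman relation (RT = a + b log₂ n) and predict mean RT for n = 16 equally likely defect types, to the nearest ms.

935 ms

RT is linear in log₂ n, so two points fix the line:
  b = (795 − 655) / (log₂ 8 − log₂ 4) = 140 / (3 − 2) = 140 ms/bit
  a = 655 − 140 × 2 = 375 ms
Then RT(16) = 375 + 140 × log₂ 16 = 375 + 140 × 4 ≈ 935.000 ms.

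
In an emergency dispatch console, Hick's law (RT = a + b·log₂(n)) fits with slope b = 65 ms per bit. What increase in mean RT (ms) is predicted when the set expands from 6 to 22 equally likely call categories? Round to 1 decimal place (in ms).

121.8 ms

The intercept a cancels: ΔRT = b·(log₂ n₂ − log₂ n₁) = b·log₂(n₂/n₁).
log₂(22) − log₂(6) = 4.4594 − 2.5850 = 1.8745.
ΔRT = 65 × 1.8745 = 121.840 ms.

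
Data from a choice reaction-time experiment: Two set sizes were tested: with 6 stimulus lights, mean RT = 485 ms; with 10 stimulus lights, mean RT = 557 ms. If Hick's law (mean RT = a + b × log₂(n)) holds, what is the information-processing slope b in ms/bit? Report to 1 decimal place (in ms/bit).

Slope: b = (557 − 485) / (log₂ 10 − log₂ 6) = 72/0.7370 = 97.698 ms/bit.

97.7 ms/bit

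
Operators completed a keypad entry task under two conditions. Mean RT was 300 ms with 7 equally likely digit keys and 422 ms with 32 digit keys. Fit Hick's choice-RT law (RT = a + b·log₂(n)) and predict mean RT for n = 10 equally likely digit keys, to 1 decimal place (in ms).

With log₂ n on the abscissa the relation is linear; from the two conditions:
  b = (422 − 300) / (log₂ 32 − log₂ 7) = 122 / (5 − 2.8074) = 55.641 ms/bit
  a = 300 − 55.641 × 2.8074 = 143.797 ms
Then RT(10) = 143.797 + 55.641 × log₂ 10 = 143.797 + 55.641 × 3.3219 ≈ 328.631 ms.

328.6 ms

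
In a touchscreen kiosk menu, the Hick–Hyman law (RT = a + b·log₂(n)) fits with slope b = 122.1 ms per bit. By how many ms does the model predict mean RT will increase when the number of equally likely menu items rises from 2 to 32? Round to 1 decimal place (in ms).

Only the slope matters, since a is common to both: ΔRT = b·log₂(n₂/n₁).
log₂(32) − log₂(2) = log₂(32/2) = log₂(16) = 4.
ΔRT = 122.1 × 4.0000 = 488.400 ms.

488.4 ms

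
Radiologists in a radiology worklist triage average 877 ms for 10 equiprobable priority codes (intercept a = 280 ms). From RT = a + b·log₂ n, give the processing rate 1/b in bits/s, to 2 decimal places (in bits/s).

b = (877 − 280)/log₂ 10 = 597/3.3219 = 179.715 ms per bit = 0.17971 s/bit; the reciprocal is 5.564 bits/s.

5.56 bits/s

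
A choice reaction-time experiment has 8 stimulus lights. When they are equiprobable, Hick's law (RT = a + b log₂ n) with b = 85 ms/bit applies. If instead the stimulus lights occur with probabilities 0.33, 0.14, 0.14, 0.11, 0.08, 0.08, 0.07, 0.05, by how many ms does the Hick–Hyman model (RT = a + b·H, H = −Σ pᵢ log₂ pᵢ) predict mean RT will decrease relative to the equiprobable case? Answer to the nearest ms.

The RT saving is b·ΔH. Equiprobable H₀ = log₂(8) = 3.0000 bits; with the given probabilities H = 2.7400 bits.
b·(H₀ − H) = 85 × (3.0000 − 2.7400) = 22.10 ms.

22 ms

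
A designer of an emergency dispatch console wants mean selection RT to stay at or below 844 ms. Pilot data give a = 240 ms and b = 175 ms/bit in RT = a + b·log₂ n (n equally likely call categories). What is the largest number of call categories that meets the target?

10

Information budget: (844 − 240)/175 = 3.4514 bits, so n ≤ 2^3.4514 = 10.939 → at most 10.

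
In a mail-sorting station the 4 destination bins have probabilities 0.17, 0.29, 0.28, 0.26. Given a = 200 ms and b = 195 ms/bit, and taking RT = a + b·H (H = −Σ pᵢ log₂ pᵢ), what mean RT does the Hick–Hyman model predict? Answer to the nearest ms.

585 ms

Entropy contributions −pᵢ log₂ pᵢ: 0.4346, 0.5179, 0.5142, 0.5053; sum H = 1.9720 bits.
RT = a + bH = 200 + 195·1.9720 = 584.54 ms.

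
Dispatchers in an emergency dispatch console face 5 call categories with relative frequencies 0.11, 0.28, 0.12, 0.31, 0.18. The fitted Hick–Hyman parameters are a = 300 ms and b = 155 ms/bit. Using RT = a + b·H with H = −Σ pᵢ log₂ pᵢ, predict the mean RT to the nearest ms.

641 ms

H = 0.11·log₂(1/0.11) + 0.28·log₂(1/0.28) + 0.12·log₂(1/0.12) + 0.31·log₂(1/0.31) + 0.18·log₂(1/0.18) = 2.2007 bits.
RT = 300 + 155 × 2.2007 = 641.10 ms.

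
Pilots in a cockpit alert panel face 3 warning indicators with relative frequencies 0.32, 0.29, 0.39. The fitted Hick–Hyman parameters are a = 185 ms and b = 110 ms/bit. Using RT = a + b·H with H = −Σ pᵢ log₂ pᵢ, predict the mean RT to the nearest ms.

H = 0.32·log₂(1/0.32) + 0.29·log₂(1/0.29) + 0.39·log₂(1/0.39) = 1.5737 bits.
RT = 185 + 110 × 1.5737 = 358.11 ms.

358 ms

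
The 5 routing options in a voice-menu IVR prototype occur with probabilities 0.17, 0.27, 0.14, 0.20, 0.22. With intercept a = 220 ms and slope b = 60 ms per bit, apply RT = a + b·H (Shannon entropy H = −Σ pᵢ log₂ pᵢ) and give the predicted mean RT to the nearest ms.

H = 0.17·log₂(1/0.17) + 0.27·log₂(1/0.27) + 0.14·log₂(1/0.14) + 0.20·log₂(1/0.20) + 0.22·log₂(1/0.22) = 2.2867 bits.
RT = 220 + 60 × 2.2867 = 357.20 ms.

357 ms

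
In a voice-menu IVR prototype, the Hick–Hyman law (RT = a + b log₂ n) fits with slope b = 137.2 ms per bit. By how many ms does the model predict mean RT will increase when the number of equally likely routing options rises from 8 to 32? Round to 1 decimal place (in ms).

Only the slope matters, since a is common to both: ΔRT = b·log₂(n₂/n₁).
log₂(32) − log₂(8) = log₂(32/8) = log₂(4) = 2.
ΔRT = 137.2 × 2.0000 = 274.400 ms.

274.4 ms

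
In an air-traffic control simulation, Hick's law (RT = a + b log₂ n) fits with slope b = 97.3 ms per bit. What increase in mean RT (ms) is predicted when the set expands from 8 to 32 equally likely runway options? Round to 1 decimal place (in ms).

194.6 ms

The intercept a cancels: ΔRT = b·(log₂ n₂ − log₂ n₁) = b·log₂(n₂/n₁).
log₂(32) − log₂(8) = log₂(32/8) = log₂(4) = 2.
ΔRT = 97.3 × 2.0000 = 194.600 ms.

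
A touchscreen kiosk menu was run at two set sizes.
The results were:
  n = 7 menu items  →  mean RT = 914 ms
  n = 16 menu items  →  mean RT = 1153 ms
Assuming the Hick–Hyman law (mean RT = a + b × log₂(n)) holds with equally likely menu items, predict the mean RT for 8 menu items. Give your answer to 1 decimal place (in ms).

952.6 ms

Fit slope and intercept:
  b = (1153 − 914) / (log₂ 16 − log₂ 7) = 239 / (4 − 2.8074) = 200.395 ms/bit
  a = 914 − 200.395 × 2.8074 = 351.420 ms
Then RT(8) = 351.420 + 200.395 × log₂ 8 = 351.420 + 200.395 × 3 ≈ 952.605 ms.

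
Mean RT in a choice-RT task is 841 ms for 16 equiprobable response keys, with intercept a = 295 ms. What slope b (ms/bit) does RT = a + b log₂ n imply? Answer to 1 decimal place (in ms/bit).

136.5 ms/bit

log₂(16) = 4 bits.
b = (RT − a)/log₂ n = (841 − 295) / 4 = 136.500 ms/bit.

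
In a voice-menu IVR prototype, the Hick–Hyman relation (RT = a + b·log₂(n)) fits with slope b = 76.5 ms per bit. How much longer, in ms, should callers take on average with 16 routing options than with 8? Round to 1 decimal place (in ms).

76.5 ms

ΔRT = (a + b log₂ n₂) − (a + b log₂ n₁) = b·(log₂ n₂ − log₂ n₁).
log₂(16) − log₂(8) = log₂(16/8) = log₂(2) = 1.
ΔRT = 76.5 × 1.0000 = 76.500 ms.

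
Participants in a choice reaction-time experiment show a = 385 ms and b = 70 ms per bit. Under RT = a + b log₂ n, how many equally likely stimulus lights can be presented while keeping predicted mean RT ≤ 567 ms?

6

Set 385 + 70·log₂ n ≤ 567 → log₂ n ≤ (567 − 385)/70 = 2.6000.
So n ≤ 2^2.6000 = 6.063; the largest integer n is 6.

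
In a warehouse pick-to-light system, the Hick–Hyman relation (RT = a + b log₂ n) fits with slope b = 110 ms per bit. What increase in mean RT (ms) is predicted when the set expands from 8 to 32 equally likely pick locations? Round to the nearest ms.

ΔRT = (a + b log₂ n₂) − (a + b log₂ n₁) = b·(log₂ n₂ − log₂ n₁).
log₂(32) − log₂(8) = log₂(32/8) = log₂(4) = 2.
ΔRT = 110 × 2.0000 = 220.000 ms.

220 ms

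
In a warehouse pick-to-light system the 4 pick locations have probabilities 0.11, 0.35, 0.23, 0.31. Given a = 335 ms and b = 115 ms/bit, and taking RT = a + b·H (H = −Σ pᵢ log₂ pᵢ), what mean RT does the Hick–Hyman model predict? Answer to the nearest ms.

553 ms

Entropy contributions −pᵢ log₂ pᵢ: 0.3503, 0.5301, 0.4877, 0.5238; sum H = 1.8918 bits.
RT = a + bH = 335 + 115·1.8918 = 552.56 ms.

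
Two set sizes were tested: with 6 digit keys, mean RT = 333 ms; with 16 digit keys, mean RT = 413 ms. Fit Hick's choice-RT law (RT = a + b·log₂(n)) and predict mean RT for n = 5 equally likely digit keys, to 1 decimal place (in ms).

With log₂ n on the abscissa the relation is linear; from the two conditions:
  b = (413 − 333) / (log₂ 16 − log₂ 6) = 80 / (4 − 2.5850) = 56.536 ms/bit
  a = 333 − 56.536 × 2.5850 = 186.858 ms
Then RT(5) = 186.858 + 56.536 × log₂ 5 = 186.858 + 56.536 × 2.3219 ≈ 318.129 ms.

318.1 ms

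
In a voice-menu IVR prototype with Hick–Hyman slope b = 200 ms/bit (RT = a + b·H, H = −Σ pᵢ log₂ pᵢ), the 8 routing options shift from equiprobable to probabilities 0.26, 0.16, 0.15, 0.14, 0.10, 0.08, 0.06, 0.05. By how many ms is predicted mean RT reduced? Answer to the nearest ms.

36 ms

Equiprobable entropy H₀ = log₂ 8 = 3.0000 bits.
Skewed entropy H = −Σ pᵢ log₂ pᵢ = 2.8193 bits.
ΔRT = b·(H₀ − H) = 200 × 0.1807 = 36.14 ms.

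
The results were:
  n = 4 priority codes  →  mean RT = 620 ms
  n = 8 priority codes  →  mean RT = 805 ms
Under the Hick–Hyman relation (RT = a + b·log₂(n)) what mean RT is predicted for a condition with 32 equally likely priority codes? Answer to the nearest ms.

Fit slope and intercept:
  b = (805 − 620) / (log₂ 8 − log₂ 4) = 185 / (3 − 2) = 185 ms/bit
  a = 620 − 185 × 2 = 250 ms
Then RT(32) = 250 + 185 × log₂ 32 = 250 + 185 × 5 ≈ 1175.000 ms.

1175 ms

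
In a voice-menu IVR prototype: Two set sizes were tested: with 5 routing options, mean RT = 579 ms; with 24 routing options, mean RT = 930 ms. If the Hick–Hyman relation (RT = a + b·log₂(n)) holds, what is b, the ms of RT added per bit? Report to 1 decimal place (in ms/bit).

b = (RT₂ − RT₁)/(log₂ n₂ − log₂ n₁) = (930 − 579)/(4.5850 − 2.3219) = 155.101 ms/bit.

155.1 ms/bit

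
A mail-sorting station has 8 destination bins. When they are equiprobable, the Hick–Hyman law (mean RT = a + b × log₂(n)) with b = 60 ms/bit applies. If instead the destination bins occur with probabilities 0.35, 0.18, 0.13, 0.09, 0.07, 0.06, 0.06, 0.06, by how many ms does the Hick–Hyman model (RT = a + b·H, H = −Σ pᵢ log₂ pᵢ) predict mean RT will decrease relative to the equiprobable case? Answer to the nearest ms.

20 ms

Equiprobable entropy H₀ = log₂ 8 = 3.0000 bits.
Skewed entropy H = −Σ pᵢ log₂ pᵢ = 2.6699 bits.
ΔRT = b·(H₀ − H) = 60 × 0.3301 = 19.81 ms.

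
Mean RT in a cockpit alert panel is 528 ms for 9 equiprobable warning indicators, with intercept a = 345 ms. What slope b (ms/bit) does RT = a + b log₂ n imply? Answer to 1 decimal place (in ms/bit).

log₂(9) = 3.1699 bits.
b = (RT − a)/log₂ n = (528 − 345) / 3.1699 = 57.730 ms/bit.

57.7 ms/bit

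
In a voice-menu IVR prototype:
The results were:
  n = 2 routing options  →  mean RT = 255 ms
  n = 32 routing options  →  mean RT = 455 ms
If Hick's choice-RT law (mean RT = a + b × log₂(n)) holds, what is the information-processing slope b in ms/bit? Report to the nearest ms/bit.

50 ms/bit

The slope on a log₂ axis is (455 − 255) / (5 − 1) = 50 ms/bit.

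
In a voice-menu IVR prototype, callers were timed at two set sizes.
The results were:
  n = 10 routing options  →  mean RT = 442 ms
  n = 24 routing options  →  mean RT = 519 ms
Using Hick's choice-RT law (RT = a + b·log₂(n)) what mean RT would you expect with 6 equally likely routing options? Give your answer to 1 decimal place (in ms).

Fit slope and intercept:
  b = (519 − 442) / (log₂ 24 − log₂ 10) = 77 / (4.5850 − 3.3219) = 60.964 ms/bit
  a = 442 − 60.964 × 3.3219 = 239.481 ms
Then RT(6) = 239.481 + 60.964 × log₂ 6 = 239.481 + 60.964 × 2.5850 ≈ 397.071 ms.

397.1 ms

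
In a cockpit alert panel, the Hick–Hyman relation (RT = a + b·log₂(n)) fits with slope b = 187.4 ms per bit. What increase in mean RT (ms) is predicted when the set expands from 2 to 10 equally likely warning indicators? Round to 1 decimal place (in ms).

The intercept a cancels: ΔRT = b·(log₂ n₂ − log₂ n₁) = b·log₂(n₂/n₁).
log₂(10) − log₂(2) = 3.3219 − 1 = 2.3219.
ΔRT = 187.4 × 2.3219 = 435.129 ms.

435.1 ms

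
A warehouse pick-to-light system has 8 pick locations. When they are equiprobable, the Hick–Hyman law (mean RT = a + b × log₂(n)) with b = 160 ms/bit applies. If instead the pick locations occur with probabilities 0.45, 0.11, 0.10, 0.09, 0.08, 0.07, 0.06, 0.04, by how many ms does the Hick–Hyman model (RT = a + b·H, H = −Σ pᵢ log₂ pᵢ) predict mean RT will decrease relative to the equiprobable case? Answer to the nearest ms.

The RT saving is b·ΔH. Equiprobable H₀ = log₂(8) = 3.0000 bits; with the given probabilities H = 2.5029 bits.
b·(H₀ − H) = 160 × (3.0000 − 2.5029) = 79.54 ms.

80 ms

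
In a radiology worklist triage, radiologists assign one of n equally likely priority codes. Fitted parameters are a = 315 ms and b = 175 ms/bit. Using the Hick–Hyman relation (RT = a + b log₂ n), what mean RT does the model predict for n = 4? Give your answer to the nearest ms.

665 ms

log₂(4) = 2 bits, so RT = 315 + 175 × 2 ≈ 665.000 ms.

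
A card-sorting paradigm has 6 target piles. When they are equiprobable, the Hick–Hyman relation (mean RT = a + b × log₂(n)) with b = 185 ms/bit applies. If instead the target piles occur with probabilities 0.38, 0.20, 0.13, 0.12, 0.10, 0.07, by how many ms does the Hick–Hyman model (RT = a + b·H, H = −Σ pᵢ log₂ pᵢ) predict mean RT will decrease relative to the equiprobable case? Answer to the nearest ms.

44 ms

Equiprobable entropy H₀ = log₂ 6 = 2.5850 bits.
Skewed entropy H = −Σ pᵢ log₂ pᵢ = 2.3453 bits.
ΔRT = b·(H₀ − H) = 185 × 0.2397 = 44.34 ms.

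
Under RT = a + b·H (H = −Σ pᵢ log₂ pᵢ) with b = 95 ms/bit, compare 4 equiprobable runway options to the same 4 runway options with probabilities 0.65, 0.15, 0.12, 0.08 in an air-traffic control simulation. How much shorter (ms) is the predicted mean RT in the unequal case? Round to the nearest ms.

The RT saving is b·ΔH. Equiprobable H₀ = log₂(4) = 2.0000 bits; with the given probabilities H = 1.4731 bits.
b·(H₀ − H) = 95 × (2.0000 − 1.4731) = 50.06 ms.

50 ms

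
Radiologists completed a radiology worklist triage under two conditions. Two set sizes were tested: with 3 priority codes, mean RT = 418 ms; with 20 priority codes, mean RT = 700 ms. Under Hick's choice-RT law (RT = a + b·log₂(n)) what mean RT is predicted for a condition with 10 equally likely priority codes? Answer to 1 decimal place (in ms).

597.0 ms

Solve the two-equation system in a and b:
  b = (700 − 418) / (log₂ 20 − log₂ 3) = 282 / (4.3219 − 1.5850) = 103.034 ms/bit
  a = 418 − 103.034 × 1.5850 = 254.695 ms
Then RT(10) = 254.695 + 103.034 × log₂ 10 = 254.695 + 103.034 × 3.3219 ≈ 596.966 ms.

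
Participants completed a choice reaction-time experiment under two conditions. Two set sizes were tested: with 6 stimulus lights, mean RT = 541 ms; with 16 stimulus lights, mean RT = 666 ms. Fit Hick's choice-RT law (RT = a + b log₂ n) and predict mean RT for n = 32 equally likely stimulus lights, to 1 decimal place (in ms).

Solve the two-equation system in a and b:
  b = (666 − 541) / (log₂ 16 − log₂ 6) = 125 / (4 − 2.5850) = 88.337 ms/bit
  a = 541 − 88.337 × 2.5850 = 312.652 ms
Then RT(32) = 312.652 + 88.337 × log₂ 32 = 312.652 + 88.337 × 5 ≈ 754.337 ms.

754.3 ms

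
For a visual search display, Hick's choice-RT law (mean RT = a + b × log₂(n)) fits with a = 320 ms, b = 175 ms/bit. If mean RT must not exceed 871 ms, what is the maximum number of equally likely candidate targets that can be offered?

Information budget: (871 − 320)/175 = 3.1486 bits, so n ≤ 2^3.1486 = 8.868 → at most 8.

8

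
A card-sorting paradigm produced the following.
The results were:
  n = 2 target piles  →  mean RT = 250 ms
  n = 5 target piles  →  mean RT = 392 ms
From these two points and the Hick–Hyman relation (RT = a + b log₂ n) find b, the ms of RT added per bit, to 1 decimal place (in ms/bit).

Slope: b = (392 − 250) / (log₂ 5 − log₂ 2) = 142/1.3219 = 107.419 ms/bit.

107.4 ms/bit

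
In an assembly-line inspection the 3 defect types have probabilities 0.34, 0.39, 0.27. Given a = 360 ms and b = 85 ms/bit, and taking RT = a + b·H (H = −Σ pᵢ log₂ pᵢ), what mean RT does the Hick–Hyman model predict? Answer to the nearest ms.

493 ms

Entropy contributions −pᵢ log₂ pᵢ: 0.5292, 0.5298, 0.5100; sum H = 1.5690 bits.
RT = a + bH = 360 + 85·1.5690 = 493.36 ms.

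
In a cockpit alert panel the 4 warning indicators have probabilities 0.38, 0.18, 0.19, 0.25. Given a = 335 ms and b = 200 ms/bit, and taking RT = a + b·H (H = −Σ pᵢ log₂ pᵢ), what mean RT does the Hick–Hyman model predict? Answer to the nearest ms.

Entropy contributions −pᵢ log₂ pᵢ: 0.5305, 0.4453, 0.4552, 0.5000; sum H = 1.9310 bits.
RT = a + bH = 335 + 200·1.9310 = 721.20 ms.

721 ms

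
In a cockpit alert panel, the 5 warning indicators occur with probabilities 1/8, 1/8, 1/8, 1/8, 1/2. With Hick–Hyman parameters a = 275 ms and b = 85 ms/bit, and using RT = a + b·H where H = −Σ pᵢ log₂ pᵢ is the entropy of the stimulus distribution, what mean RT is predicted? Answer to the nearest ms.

445 ms

H = −Σ pᵢ log₂ pᵢ = 0.125·3 + 0.125·3 + 0.125·3 + 0.125·3 + 0.5·1 = 2.000 bits.
RT = 275 + 85 × 2.000 = 445.00 ms.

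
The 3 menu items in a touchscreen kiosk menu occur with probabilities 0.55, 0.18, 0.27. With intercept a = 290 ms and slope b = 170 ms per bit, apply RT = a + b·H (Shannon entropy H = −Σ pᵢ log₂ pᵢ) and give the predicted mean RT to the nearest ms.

533 ms

H = 0.55·log₂(1/0.55) + 0.18·log₂(1/0.18) + 0.27·log₂(1/0.27) = 1.4297 bits.
RT = 290 + 170 × 1.4297 = 533.05 ms.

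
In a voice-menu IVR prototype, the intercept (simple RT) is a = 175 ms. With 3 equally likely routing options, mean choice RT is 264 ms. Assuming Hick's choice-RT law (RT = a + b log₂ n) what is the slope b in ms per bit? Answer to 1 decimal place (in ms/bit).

3 alternatives carry log₂ 3 = 1.5850 bits; the choice cost is 264 − 175 = 89 ms, so b = 89/1.5850 = 56.153 ms/bit.

56.2 ms/bit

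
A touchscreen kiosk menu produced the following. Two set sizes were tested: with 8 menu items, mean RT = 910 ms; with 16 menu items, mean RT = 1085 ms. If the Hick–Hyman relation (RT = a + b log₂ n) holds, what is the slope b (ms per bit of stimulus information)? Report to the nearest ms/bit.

175 ms/bit

b = (RT₂ − RT₁)/(log₂ n₂ − log₂ n₁) = (1085 − 910)/(4 − 3) = 175 ms/bit.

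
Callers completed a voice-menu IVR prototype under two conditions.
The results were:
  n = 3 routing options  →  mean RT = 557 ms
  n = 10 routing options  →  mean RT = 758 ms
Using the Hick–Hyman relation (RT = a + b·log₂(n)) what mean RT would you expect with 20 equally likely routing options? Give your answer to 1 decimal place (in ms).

873.7 ms

With log₂ n on the abscissa the relation is linear; from the two conditions:
  b = (758 − 557) / (log₂ 10 − log₂ 3) = 201 / (3.3219 − 1.5850) = 115.719 ms/bit
  a = 557 − 115.719 × 1.5850 = 373.590 ms
Then RT(20) = 373.590 + 115.719 × log₂ 20 = 373.590 + 115.719 × 4.3219 ≈ 873.719 ms.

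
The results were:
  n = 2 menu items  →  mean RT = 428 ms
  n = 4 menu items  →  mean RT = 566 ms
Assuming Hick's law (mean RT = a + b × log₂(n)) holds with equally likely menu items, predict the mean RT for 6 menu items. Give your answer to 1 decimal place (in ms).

646.7 ms

With log₂ n on the abscissa the relation is linear; from the two conditions:
  b = (566 − 428) / (log₂ 4 − log₂ 2) = 138 / (2 − 1) = 138.000 ms/bit
  a = 428 − 138.000 × 1 = 290.000 ms
Then RT(6) = 290.000 + 138.000 × log₂ 6 = 290.000 + 138.000 × 2.5850 ≈ 646.725 ms.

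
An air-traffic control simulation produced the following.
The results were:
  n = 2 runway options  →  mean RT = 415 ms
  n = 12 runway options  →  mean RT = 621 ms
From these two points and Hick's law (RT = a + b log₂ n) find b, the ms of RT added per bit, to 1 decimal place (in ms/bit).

The slope on a log₂ axis is (621 − 415) / (3.5850 − 1) = 79.692 ms/bit.

79.7 ms/bit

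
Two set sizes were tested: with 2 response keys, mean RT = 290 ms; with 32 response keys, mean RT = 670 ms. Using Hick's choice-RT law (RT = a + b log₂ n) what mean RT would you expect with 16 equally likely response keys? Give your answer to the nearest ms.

575 ms

Fit slope and intercept:
  b = (670 − 290) / (log₂ 32 − log₂ 2) = 380 / (5 − 1) = 95 ms/bit
  a = 290 − 95 × 1 = 195 ms
Then RT(16) = 195 + 95 × log₂ 16 = 195 + 95 × 4 ≈ 575.000 ms.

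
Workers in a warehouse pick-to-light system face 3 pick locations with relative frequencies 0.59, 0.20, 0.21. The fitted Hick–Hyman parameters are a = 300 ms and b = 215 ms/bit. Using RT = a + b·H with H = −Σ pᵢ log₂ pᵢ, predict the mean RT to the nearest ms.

H = 0.59·log₂(1/0.59) + 0.20·log₂(1/0.20) + 0.21·log₂(1/0.21) = 1.3863 bits.
RT = 300 + 215 × 1.3863 = 598.06 ms.

598 ms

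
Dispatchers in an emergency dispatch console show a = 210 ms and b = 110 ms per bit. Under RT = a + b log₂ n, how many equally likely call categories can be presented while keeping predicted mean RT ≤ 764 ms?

32

110·log₂ n ≤ 764 − 210 = 554, giving log₂ n ≤ 5.0364 and n ≤ 32.817. The largest whole number is 32.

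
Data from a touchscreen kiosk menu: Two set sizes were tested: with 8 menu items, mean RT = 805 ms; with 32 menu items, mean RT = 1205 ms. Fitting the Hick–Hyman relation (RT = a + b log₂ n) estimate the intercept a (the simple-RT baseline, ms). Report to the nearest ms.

b = (RT₂ − RT₁)/(log₂ n₂ − log₂ n₁) = (1205 − 805)/(5 − 3) = 200 ms/bit.
Intercept: a = 805 − 200·log₂(8) = 205.000 ms.

205 ms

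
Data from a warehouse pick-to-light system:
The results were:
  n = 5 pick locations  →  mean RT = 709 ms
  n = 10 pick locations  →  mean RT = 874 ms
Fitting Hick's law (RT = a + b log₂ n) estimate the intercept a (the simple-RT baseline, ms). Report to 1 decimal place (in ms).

325.9 ms

b = (RT₂ − RT₁)/(log₂ n₂ − log₂ n₁) = (874 − 709)/(3.3219 − 2.3219) = 165.000 ms/bit.
a = RT₁ − b·log₂ n₁ = 709 − 165.000 × 2.3219 = 325.882 ms.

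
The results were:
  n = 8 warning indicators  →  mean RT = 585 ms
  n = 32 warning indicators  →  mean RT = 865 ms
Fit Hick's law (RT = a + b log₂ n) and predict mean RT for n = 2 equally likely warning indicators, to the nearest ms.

Fit slope and intercept:
  b = (865 − 585) / (log₂ 32 − log₂ 8) = 280 / (5 − 3) = 140 ms/bit
  a = 585 − 140 × 3 = 165 ms
Then RT(2) = 165 + 140 × log₂ 2 = 165 + 140 × 1 ≈ 305.000 ms.

305 ms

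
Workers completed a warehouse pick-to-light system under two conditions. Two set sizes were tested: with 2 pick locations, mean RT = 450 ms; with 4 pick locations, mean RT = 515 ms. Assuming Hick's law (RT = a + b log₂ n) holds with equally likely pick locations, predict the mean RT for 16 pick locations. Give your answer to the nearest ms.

645 ms

With log₂ n on the abscissa the relation is linear; from the two conditions:
  b = (515 − 450) / (log₂ 4 − log₂ 2) = 65 / (2 − 1) = 65 ms/bit
  a = 450 − 65 × 1 = 385 ms
Then RT(16) = 385 + 65 × log₂ 16 = 385 + 65 × 4 ≈ 645.000 ms.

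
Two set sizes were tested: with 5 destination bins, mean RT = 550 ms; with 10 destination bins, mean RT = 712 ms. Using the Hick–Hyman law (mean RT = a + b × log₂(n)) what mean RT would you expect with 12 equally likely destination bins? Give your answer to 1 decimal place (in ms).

754.6 ms

Solve the two-equation system in a and b:
  b = (712 − 550) / (log₂ 10 − log₂ 5) = 162 / (3.3219 − 2.3219) = 162.000 ms/bit
  a = 550 − 162.000 × 2.3219 = 173.848 ms
Then RT(12) = 173.848 + 162.000 × log₂ 12 = 173.848 + 162.000 × 3.5850 ≈ 754.612 ms.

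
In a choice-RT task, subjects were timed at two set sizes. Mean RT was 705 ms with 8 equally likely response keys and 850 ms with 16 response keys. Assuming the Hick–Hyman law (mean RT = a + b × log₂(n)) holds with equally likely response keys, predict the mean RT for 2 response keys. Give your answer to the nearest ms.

Fit slope and intercept:
  b = (850 − 705) / (log₂ 16 − log₂ 8) = 145 / (4 − 3) = 145 ms/bit
  a = 705 − 145 × 3 = 270 ms
Then RT(2) = 270 + 145 × log₂ 2 = 270 + 145 × 1 ≈ 415.000 ms.

415 ms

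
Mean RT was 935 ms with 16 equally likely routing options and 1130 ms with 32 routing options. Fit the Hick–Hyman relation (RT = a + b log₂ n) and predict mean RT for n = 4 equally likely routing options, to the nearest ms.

545 ms

Solve the two-equation system in a and b:
  b = (1130 − 935) / (log₂ 32 − log₂ 16) = 195 / (5 − 4) = 195 ms/bit
  a = 935 − 195 × 4 = 155 ms
Then RT(4) = 155 + 195 × log₂ 4 = 155 + 195 × 2 ≈ 545.000 ms.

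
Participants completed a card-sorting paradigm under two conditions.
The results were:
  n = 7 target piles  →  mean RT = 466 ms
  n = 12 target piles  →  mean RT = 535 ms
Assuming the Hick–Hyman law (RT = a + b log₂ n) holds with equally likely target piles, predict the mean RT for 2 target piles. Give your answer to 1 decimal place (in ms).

Solve the two-equation system in a and b:
  b = (535 − 466) / (log₂ 12 − log₂ 7) = 69 / (3.5850 − 2.8074) = 88.734 ms/bit
  a = 466 − 88.734 × 2.8074 = 216.893 ms
Then RT(2) = 216.893 + 88.734 × log₂ 2 = 216.893 + 88.734 × 1 ≈ 305.627 ms.

305.6 ms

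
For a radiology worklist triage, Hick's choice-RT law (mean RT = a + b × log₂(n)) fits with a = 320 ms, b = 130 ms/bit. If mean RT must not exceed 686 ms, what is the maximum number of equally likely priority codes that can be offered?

Set 320 + 130·log₂ n ≤ 686 → log₂ n ≤ (686 − 320)/130 = 2.8154.
So n ≤ 2^2.8154 = 7.039; the largest integer n is 7.

7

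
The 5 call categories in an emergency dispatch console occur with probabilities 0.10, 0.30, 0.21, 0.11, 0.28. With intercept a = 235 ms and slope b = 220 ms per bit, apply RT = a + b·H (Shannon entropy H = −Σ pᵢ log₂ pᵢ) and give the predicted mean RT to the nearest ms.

717 ms

Entropy contributions −pᵢ log₂ pᵢ: 0.3322, 0.5211, 0.4728, 0.3503, 0.5142; sum H = 2.1906 bits.
RT = a + bH = 235 + 220·2.1906 = 716.93 ms.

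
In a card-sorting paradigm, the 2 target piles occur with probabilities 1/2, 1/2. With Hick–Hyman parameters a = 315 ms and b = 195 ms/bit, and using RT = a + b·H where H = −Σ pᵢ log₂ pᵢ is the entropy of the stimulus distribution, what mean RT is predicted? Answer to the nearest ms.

H = −Σ pᵢ log₂ pᵢ = 0.5·1 + 0.5·1 = 1.000 bits.
RT = 315 + 195 × 1.000 = 510.00 ms.

510 ms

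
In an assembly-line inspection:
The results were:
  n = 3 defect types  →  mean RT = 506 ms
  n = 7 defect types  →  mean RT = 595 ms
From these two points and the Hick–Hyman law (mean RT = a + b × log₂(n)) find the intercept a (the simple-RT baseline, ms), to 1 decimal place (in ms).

The slope on a log₂ axis is (595 − 506) / (2.8074 − 1.5850) = 72.808 ms/bit.
Intercept: a = 506 − 72.808·log₂(3) = 390.602 ms.

390.6 ms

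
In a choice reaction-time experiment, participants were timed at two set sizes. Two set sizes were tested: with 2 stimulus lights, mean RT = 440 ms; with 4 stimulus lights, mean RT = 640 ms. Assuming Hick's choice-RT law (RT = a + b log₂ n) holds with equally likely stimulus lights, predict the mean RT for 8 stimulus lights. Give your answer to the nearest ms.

RT is linear in log₂ n, so two points fix the line:
  b = (640 − 440) / (log₂ 4 − log₂ 2) = 200 / (2 − 1) = 200 ms/bit
  a = 440 − 200 × 1 = 240 ms
Then RT(8) = 240 + 200 × log₂ 8 = 240 + 200 × 3 ≈ 840.000 ms.

840 ms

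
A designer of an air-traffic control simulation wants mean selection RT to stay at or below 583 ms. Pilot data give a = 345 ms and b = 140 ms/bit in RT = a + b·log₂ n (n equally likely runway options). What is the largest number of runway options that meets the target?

3

140·log₂ n ≤ 583 − 345 = 238, giving log₂ n ≤ 1.7000 and n ≤ 3.249. The largest whole number is 3.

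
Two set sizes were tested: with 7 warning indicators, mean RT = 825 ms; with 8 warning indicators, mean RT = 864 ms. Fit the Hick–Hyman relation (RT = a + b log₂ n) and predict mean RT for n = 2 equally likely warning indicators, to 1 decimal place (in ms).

With log₂ n on the abscissa the relation is linear; from the two conditions:
  b = (864 − 825) / (log₂ 8 − log₂ 7) = 39 / (3 − 2.8074) = 202.445 ms/bit
  a = 825 − 202.445 × 2.8074 = 256.666 ms
Then RT(2) = 256.666 + 202.445 × log₂ 2 = 256.666 + 202.445 × 1 ≈ 459.110 ms.

459.1 ms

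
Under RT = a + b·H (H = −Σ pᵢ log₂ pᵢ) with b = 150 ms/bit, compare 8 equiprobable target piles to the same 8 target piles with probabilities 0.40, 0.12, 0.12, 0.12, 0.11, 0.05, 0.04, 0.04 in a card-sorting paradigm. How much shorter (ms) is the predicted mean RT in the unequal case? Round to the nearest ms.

Equiprobable entropy H₀ = log₂ 8 = 3.0000 bits.
Skewed entropy H = −Σ pᵢ log₂ pᵢ = 2.5679 bits.
ΔRT = b·(H₀ − H) = 150 × 0.4321 = 64.82 ms.

65 ms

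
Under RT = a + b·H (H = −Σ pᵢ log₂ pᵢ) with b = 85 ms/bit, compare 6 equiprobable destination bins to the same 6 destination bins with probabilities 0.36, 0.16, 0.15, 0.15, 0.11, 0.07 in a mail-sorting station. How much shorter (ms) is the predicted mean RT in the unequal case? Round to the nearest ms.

The RT saving is b·ΔH. Equiprobable H₀ = log₂(6) = 2.5850 bits; with the given probabilities H = 2.3936 bits.
b·(H₀ − H) = 85 × (2.5850 − 2.3936) = 16.27 ms.

16 ms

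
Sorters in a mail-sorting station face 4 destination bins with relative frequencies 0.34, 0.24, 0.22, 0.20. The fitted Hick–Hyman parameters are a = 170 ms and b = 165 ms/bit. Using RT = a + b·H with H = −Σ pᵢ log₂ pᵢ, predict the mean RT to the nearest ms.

H = 0.34·log₂(1/0.34) + 0.24·log₂(1/0.24) + 0.22·log₂(1/0.22) + 0.20·log₂(1/0.20) = 1.9683 bits.
RT = 170 + 165 × 1.9683 = 494.76 ms.

495 ms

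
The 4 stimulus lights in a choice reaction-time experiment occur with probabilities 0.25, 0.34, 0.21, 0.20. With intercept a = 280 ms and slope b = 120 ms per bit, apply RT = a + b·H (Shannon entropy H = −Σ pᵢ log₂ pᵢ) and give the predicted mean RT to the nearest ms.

H = 0.25·log₂(1/0.25) + 0.34·log₂(1/0.34) + 0.21·log₂(1/0.21) + 0.20·log₂(1/0.20) = 1.9664 bits.
RT = 280 + 120 × 1.9664 = 515.97 ms.

516 ms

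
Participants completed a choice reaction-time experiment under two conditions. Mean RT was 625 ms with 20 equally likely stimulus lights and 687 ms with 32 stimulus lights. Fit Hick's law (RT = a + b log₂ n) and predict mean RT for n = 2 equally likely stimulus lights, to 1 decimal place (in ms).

Fit slope and intercept:
  b = (687 − 625) / (log₂ 32 − log₂ 20) = 62 / (5 − 4.3219) = 91.436 ms/bit
  a = 625 − 91.436 × 4.3219 = 229.821 ms
Then RT(2) = 229.821 + 91.436 × log₂ 2 = 229.821 + 91.436 × 1 ≈ 321.257 ms.

321.3 ms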